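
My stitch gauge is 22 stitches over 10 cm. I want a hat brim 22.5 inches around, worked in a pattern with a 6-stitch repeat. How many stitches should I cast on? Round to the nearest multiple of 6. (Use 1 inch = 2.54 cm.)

22.5 in = 22.5 × 2.54 = 57.15 cm.
22 / 10 = 2.2 sts/cm.
57.15 × 2.2 = 125.73 sts.
→ 126.

Cast on 126 stitches.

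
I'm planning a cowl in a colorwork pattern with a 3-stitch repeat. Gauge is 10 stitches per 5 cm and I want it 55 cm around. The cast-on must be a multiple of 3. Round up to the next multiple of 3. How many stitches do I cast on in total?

111 stitches.

10 / 5 = 2 sts per cm.
55 × 2 = 110.00 sts.
Next multiple of 3: 111.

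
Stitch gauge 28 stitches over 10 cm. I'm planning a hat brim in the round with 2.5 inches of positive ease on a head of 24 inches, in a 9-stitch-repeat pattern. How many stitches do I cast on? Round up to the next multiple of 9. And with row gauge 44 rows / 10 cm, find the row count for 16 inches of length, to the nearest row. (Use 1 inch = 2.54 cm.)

Cast on 189 stitches; work 179 rows.

Finished = 24 + 2.5 = 26.5 inches.
26.5 inches × 2.54 = 67.31 cm.
28/10 = 2.8 sts per cm; 67.31 × 2.8 = 188.47 sts.
Next multiple of 9 → 189.
16 inches = 40.64 cm; × 4.4 = 178.82 → 179 rows.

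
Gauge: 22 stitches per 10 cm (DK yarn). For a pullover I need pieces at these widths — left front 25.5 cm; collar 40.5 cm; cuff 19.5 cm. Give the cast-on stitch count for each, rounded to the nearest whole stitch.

Rate = 22/10 = 2.2 sts per cm.
left front: 25.5 × 2.2 = 56.10 → 56.
collar: 40.5 × 2.2 = 89.10 → 89.
cuff: 19.5 × 2.2 = 42.90 → 43.

left front 56; collar 89; cuff 43.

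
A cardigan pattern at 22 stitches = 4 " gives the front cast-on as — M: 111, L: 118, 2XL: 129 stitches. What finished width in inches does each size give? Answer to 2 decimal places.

22/4 = 5.5 sts per in.
M: 111 / 5.5 = 20.182 → 20.18 in.
L: 118 / 5.5 = 21.455 → 21.45 in.
2XL: 129 / 5.5 = 23.455 → 23.45 in.

M 20.18 inches; L 21.45 inches; 2XL 23.45 inches.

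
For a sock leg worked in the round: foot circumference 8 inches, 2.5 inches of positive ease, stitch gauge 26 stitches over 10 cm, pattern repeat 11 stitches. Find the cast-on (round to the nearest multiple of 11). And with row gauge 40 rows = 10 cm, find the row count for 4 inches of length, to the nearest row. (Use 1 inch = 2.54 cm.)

Cast on 66 stitches; work 41 rows.

Finished = 8 + 2.5 = 10.5 inches.
10.5 inches × 2.54 = 26.67 cm.
26/10 = 2.6 sts per cm; 26.67 × 2.6 = 69.34 sts.
Nearest multiple of 11 → 66.
4 inches = 10.16 cm; × 4 = 40.64 → 41 rows.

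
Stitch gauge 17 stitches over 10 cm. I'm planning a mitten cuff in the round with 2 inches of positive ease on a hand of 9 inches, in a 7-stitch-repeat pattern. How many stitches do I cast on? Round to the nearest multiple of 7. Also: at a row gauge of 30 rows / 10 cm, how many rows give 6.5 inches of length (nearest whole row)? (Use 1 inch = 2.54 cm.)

Cast on 49 stitches; work 50 rows.

Finished = 9 + 2 = 11 inches.
11 inches × 2.54 = 27.94 cm.
17/10 = 1.7 sts per cm; 27.94 × 1.7 = 47.50 sts.
Nearest multiple of 7 → 49.
6.5 inches = 16.51 cm; × 3 = 49.53 → 50 rows.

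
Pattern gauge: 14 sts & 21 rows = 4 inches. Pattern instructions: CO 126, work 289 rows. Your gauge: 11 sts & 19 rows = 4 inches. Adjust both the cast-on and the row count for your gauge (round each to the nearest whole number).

Cast on 99 stitches; work 261 rows.

Stitches: 126 × 11/14 = 99.00 → 99.
Rows: 289 × 19/21 = 261.48 → 261.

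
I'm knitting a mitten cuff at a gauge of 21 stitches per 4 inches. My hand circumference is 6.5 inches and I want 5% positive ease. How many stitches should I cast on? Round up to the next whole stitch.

Cast on 36 stitches.

Finished = 6.5 × 1.05 = 6.83 in.
21 / 4 = 5.25 sts per inch.
6.83 × 5.25 = 35.83 sts.
→ 36 sts.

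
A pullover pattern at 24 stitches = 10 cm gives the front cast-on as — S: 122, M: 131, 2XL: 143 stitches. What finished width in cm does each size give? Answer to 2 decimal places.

S 50.83 cm; M 54.58 cm; 2XL 59.58 cm.

24/10 = 2.4 sts per cm.
S: 122 / 2.4 = 50.833 → 50.83 cm.
M: 131 / 2.4 = 54.583 → 54.58 cm.
2XL: 143 / 2.4 = 59.583 → 59.58 cm.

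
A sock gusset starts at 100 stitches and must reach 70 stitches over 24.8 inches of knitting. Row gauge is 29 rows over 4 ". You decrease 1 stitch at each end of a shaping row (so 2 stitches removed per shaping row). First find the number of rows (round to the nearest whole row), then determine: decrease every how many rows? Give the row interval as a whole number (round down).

Rows = 24.8 × 7.25 = 179.8 → 180 rows.
Stitches to remove: 30 → 15 shaping rows (at 2 st each).
180 / 15 = 12.00 → every 12 rows.

Decrease every 12th row.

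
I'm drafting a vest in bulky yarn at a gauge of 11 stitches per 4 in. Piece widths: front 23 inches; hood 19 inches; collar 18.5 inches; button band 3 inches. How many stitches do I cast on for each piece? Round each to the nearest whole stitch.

Rate = 11/4 = 2.75 sts per in.
front: 23 × 2.75 = 63.25 → 63.
hood: 19 × 2.75 = 52.25 → 52.
collar: 18.5 × 2.75 = 50.88 → 51.
button band: 3 × 2.75 = 8.25 → 8.

front 63; hood 52; collar 51; button band 8.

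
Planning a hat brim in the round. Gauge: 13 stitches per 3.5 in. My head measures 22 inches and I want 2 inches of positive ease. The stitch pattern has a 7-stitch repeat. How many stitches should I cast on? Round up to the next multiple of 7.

91 stitches.

Finished = 22 + 2 = 24 inches.
13 / 3.5 = 3.714 sts/in.
24 × 3.714 = 89.14 sts.
Next multiple of 7: 91.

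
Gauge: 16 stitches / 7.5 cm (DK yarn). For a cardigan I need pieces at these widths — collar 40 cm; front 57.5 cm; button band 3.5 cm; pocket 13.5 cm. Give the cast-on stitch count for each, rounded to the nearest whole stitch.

Rate = 16/7.5 = 2.133 sts per cm.
collar: 40 × 2.133 = 85.33 → 85.
front: 57.5 × 2.133 = 122.67 → 123.
button band: 3.5 × 2.133 = 7.47 → 7.
pocket: 13.5 × 2.133 = 28.80 → 29.

collar 85; front 123; button band 7; pocket 29.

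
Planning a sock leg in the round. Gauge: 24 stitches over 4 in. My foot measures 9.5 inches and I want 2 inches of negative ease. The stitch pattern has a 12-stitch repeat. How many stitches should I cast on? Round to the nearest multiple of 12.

Finished = 9.5 − 2 = 7.5 inches.
24 / 4 = 6 sts/in.
7.5 × 6 = 45.00 sts.
Nearest multiple of 12: 48.

CO 48 sts.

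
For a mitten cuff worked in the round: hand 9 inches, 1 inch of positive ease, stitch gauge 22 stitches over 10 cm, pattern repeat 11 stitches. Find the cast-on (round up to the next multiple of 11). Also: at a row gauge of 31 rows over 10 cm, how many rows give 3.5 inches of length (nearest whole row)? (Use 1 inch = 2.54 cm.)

Finished = 9 + 1 = 10 inches.
10 inches × 2.54 = 25.40 cm.
22/10 = 2.2 sts per cm; 25.40 × 2.2 = 55.88 sts.
Next multiple of 11 → 66.
3.5 inches = 8.89 cm; × 3.1 = 27.56 → 28 rows.

Cast on 66 stitches; work 28 rows.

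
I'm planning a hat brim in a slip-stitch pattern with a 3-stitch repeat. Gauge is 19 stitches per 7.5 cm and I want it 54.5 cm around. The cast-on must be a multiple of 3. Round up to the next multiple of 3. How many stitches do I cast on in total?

19 / 7.5 = 2.533 sts per cm.
54.5 × 2.533 = 138.07 sts.
Next multiple of 3: 141.

CO 141 sts.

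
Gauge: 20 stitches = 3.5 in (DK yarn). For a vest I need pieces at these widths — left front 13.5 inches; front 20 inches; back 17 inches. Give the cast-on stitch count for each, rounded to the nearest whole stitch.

Rate = 20/3.5 = 5.714 sts per in.
left front: 13.5 × 5.714 = 77.14 → 77.
front: 20 × 5.714 = 114.29 → 114.
back: 17 × 5.714 = 97.14 → 97.

left front 77; front 114; back 97.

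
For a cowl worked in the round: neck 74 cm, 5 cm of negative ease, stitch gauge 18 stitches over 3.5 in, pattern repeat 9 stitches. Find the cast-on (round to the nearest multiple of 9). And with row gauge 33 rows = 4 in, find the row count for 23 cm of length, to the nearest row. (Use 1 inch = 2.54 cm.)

Cast on 144 stitches; work 75 rows.

Finished = 74 − 5 = 69 cm.
69 cm × 1/2.54 = 27.17 inches.
18/3.5 = 5.143 sts per in; 27.17 × 5.143 = 139.71 sts.
Nearest multiple of 9 → 144.
23 cm = 9.06 inches; × 8.25 = 74.70 → 75 rows.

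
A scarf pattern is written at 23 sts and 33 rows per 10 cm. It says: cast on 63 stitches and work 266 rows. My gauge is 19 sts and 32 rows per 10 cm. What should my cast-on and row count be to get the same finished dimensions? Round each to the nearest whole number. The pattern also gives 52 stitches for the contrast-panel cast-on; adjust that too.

Cast on 52 stitches; work 258 rows; contrast-panel cast-on 43 stitches.

Stitches: 63 × 19/23 = 52.04 → 52.
Rows: 266 × 32/33 = 257.94 → 258.
contrast-panel cast-on: 52 × 19/23 = 42.96 → 43.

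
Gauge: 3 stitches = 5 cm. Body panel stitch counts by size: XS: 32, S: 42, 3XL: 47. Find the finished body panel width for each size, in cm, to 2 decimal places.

XS 53.33 cm; S 70.00 cm; 3XL 78.33 cm.

3/5 = 0.6 sts per cm.
XS: 32 / 0.6 = 53.333 → 53.33 cm.
S: 42 / 0.6 = 70.000 → 70.00 cm.
3XL: 47 / 0.6 = 78.333 → 78.33 cm.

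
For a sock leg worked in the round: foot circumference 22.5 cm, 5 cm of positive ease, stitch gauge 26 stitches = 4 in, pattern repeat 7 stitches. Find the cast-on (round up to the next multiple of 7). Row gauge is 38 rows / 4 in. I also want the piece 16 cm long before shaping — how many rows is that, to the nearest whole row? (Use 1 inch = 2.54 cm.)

Cast on 77 stitches; work 60 rows.

Finished = 22.5 + 5 = 27.5 cm.
27.5 cm × 1/2.54 = 10.83 inches.
26/4 = 6.5 sts per in; 10.83 × 6.5 = 70.37 sts.
Next multiple of 7 → 77.
16 cm = 6.30 inches; × 9.5 = 59.84 → 60 rows.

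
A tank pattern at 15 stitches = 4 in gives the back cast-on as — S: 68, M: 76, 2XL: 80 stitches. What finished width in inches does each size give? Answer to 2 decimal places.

S 18.13 inches; M 20.27 inches; 2XL 21.33 inches.

15/4 = 3.75 sts per in.
S: 68 / 3.75 = 18.133 → 18.13 in.
M: 76 / 3.75 = 20.267 → 20.27 in.
2XL: 80 / 3.75 = 21.333 → 21.33 in.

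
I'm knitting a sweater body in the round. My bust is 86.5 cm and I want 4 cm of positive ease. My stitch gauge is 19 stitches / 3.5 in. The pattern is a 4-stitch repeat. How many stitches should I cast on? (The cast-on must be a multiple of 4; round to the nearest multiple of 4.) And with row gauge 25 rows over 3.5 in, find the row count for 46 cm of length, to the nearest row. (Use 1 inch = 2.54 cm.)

Finished = 86.5 + 4 = 90.5 cm.
90.5 cm × 1/2.54 = 35.63 inches.
19/3.5 = 5.429 sts per in; 35.63 × 5.429 = 193.42 sts.
Nearest multiple of 4 → 192.
46 cm = 18.11 inches; × 7.143 = 129.36 → 129 rows.

Cast on 192 stitches; work 129 rows.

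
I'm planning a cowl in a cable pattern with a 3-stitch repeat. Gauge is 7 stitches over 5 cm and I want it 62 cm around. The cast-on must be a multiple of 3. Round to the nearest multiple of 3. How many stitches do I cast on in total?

7 / 5 = 1.4 sts per cm.
62 × 1.4 = 86.80 sts.
Nearest multiple of 3: 87.

Cast on 87 stitches.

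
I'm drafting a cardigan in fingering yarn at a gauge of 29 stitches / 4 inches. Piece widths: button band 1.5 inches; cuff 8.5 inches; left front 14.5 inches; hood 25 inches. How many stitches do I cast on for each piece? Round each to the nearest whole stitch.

button band 11; cuff 62; left front 105; hood 181.

Rate = 29/4 = 7.25 sts per in.
button band: 1.5 × 7.25 = 10.88 → 11.
cuff: 8.5 × 7.25 = 61.62 → 62.
left front: 14.5 × 7.25 = 105.12 → 105.
hood: 25 × 7.25 = 181.25 → 181.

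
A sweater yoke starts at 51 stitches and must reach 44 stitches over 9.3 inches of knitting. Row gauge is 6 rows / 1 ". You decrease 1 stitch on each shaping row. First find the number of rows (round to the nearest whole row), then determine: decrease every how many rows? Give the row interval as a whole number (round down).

Rows = 9.3 × 6 = 55.8 → 56 rows.
Stitches to remove: 7 → 7 shaping rows (at 1 st each).
56 / 7 = 8.00 → every 8 rows.

Decrease every 8th row.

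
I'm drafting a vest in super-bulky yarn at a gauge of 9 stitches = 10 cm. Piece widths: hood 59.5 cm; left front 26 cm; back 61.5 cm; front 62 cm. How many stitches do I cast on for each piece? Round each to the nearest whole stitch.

Rate = 9/10 = 0.9 sts per cm.
hood: 59.5 × 0.9 = 53.55 → 54.
left front: 26 × 0.9 = 23.40 → 23.
back: 61.5 × 0.9 = 55.35 → 55.
front: 62 × 0.9 = 55.80 → 56.

hood 54; left front 23; back 55; front 56.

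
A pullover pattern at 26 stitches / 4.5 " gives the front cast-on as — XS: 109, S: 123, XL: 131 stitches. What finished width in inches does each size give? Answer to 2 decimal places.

26/4.5 = 5.778 sts per in.
XS: 109 / 5.778 = 18.865 → 18.87 in.
S: 123 / 5.778 = 21.288 → 21.29 in.
XL: 131 / 5.778 = 22.673 → 22.67 in.

XS 18.87 inches; S 21.29 inches; XL 22.67 inches.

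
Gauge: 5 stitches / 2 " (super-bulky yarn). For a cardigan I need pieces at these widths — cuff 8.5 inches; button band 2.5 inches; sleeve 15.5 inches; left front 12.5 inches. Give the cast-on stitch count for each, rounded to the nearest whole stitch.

Rate = 5/2 = 2.5 sts per in.
cuff: 8.5 × 2.5 = 21.25 → 21.
button band: 2.5 × 2.5 = 6.25 → 6.
sleeve: 15.5 × 2.5 = 38.75 → 39.
left front: 12.5 × 2.5 = 31.25 → 31.

cuff 21; button band 6; sleeve 39; left front 31.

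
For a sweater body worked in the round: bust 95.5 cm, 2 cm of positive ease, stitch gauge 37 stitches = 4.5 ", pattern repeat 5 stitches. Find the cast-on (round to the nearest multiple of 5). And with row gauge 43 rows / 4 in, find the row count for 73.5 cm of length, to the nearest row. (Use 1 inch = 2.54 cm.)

Finished = 95.5 + 2 = 97.5 cm.
97.5 cm × 1/2.54 = 38.39 inches.
37/4.5 = 8.222 sts per in; 38.39 × 8.222 = 315.62 sts.
Nearest multiple of 5 → 315.
73.5 cm = 28.94 inches; × 10.75 = 311.07 → 311 rows.

Cast on 315 stitches; work 311 rows.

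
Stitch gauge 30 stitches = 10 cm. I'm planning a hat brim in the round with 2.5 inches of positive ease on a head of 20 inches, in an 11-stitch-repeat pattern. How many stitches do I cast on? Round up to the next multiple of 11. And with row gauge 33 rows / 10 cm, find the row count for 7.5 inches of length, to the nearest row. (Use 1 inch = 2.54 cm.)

Finished = 20 + 2.5 = 22.5 inches.
22.5 inches × 2.54 = 57.15 cm.
30/10 = 3 sts per cm; 57.15 × 3 = 171.45 sts.
Next multiple of 11 → 176.
7.5 inches = 19.05 cm; × 3.3 = 62.87 → 63 rows.

Cast on 176 stitches; work 63 rows.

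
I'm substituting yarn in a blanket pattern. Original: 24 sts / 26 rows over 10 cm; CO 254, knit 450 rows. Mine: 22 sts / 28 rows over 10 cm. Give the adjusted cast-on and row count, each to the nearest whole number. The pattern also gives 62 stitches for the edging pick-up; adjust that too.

Stitches: 254 × 22/24 = 232.83 → 233.
Rows: 450 × 28/26 = 484.62 → 485.
edging pick-up: 62 × 22/24 = 56.83 → 57.

Cast on 233 stitches; work 485 rows; edging pick-up 57 stitches.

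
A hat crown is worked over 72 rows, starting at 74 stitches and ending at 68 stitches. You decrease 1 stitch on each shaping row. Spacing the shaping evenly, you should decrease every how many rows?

Stitches to remove: |68 − 74| = 6.
Shaping rows needed: 6 / 1 = 6.
72 rows / 6 = every 12 rows.

Decrease every 12th row.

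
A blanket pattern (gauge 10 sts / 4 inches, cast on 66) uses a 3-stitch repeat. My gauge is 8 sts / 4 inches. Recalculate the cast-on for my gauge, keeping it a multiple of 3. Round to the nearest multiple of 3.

Cast on 54 stitches.

66 × 8 / 10 = 52.80.
Nearest multiple of 3: 54.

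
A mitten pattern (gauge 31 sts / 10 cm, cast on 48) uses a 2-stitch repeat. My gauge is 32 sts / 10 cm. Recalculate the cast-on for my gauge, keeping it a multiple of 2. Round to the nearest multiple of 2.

48 × 32 / 31 = 49.55.
Nearest multiple of 2: 50.

Cast on 50 stitches.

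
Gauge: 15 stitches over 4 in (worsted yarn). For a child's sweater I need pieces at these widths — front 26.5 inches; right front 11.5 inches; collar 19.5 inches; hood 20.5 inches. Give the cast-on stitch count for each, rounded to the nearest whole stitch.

front 99; right front 43; collar 73; hood 77.

Rate = 15/4 = 3.75 sts per in.
front: 26.5 × 3.75 = 99.38 → 99.
right front: 11.5 × 3.75 = 43.12 → 43.
collar: 19.5 × 3.75 = 73.12 → 73.
hood: 20.5 × 3.75 = 76.88 → 77.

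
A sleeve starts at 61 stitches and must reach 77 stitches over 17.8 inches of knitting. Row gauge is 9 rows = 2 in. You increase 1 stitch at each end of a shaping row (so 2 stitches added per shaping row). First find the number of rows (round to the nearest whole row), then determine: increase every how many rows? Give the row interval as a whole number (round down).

Increase every 10th row.

Rows = 17.8 × 4.5 = 80.1 → 80 rows.
Stitches to add: 16 → 8 shaping rows (at 2 st each).
80 / 8 = 10.00 → every 10 rows.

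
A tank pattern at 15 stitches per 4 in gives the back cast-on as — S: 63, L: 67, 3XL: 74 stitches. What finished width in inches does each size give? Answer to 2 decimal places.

15/4 = 3.75 sts per in.
S: 63 / 3.75 = 16.800 → 16.80 in.
L: 67 / 3.75 = 17.867 → 17.87 in.
3XL: 74 / 3.75 = 19.733 → 19.73 in.

S 16.80 inches; L 17.87 inches; 3XL 19.73 inches.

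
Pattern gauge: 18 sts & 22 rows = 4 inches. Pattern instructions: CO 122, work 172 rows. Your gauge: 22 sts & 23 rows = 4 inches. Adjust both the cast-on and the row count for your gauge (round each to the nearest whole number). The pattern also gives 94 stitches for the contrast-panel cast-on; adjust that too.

Stitches: 122 × 22/18 = 149.11 → 149.
Rows: 172 × 23/22 = 179.82 → 180.
contrast-panel cast-on: 94 × 22/18 = 114.89 → 115.

Cast on 149 stitches; work 180 rows; contrast-panel cast-on 115 stitches.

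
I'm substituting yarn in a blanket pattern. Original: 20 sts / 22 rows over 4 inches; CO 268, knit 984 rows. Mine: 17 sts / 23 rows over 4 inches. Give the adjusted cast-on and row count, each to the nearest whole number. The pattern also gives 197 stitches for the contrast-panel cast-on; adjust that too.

Cast on 228 stitches; work 1029 rows; contrast-panel cast-on 167 stitches.

Stitches: 268 × 17/20 = 227.80 → 228.
Rows: 984 × 23/22 = 1028.73 → 1029.
contrast-panel cast-on: 197 × 17/20 = 167.45 → 167.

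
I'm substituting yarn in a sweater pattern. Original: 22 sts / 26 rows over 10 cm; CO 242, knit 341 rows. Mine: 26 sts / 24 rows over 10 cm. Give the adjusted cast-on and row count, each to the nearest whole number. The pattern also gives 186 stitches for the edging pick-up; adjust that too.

Stitches: 242 × 26/22 = 286.00 → 286.
Rows: 341 × 24/26 = 314.77 → 315.
edging pick-up: 186 × 26/22 = 219.82 → 220.

Cast on 286 stitches; work 315 rows; edging pick-up 220 stitches.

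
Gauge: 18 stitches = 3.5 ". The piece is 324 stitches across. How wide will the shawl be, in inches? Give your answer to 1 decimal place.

63.0 inches.

18 stitches / 3.5 inch = 5.143 stitches per inch.
324 / 5.143 = 63.00 inches.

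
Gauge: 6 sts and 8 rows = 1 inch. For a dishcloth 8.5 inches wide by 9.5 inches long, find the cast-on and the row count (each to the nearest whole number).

Stitch gauge = 6/1 = 6 sts/in; 8.5 × 6 = 51.00 → 51 sts.
Row gauge = 8/1 = 8 rows/in; 9.5 × 8 = 76.00 → 76 rows.

Cast on 51 stitches and work 76 rows.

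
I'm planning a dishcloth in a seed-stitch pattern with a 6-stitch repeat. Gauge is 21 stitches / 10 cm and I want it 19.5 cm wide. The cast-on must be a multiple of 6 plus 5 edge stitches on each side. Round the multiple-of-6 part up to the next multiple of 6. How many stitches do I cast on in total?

21 / 10 = 2.1 sts per cm.
19.5 × 2.1 = 40.95 sts.
Less 10 edge sts → 30.95 for the repeat.
Next multiple of 6: 36.
Add back 10 edge sts → 46.

46 stitches.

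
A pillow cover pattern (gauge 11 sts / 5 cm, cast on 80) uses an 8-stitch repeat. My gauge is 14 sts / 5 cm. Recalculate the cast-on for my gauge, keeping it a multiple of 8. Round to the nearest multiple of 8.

80 × 14 / 11 = 101.82.
Nearest multiple of 8: 104.

104 stitches.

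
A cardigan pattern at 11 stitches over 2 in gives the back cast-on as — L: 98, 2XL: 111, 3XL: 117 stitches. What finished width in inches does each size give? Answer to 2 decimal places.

11/2 = 5.5 sts per in.
L: 98 / 5.5 = 17.818 → 17.82 in.
2XL: 111 / 5.5 = 20.182 → 20.18 in.
3XL: 117 / 5.5 = 21.273 → 21.27 in.

L 17.82 inches; 2XL 20.18 inches; 3XL 21.27 inches.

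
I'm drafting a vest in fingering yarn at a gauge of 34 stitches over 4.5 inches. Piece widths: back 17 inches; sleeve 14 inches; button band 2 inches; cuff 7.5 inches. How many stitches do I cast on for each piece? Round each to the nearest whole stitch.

Rate = 34/4.5 = 7.556 sts per in.
back: 17 × 7.556 = 128.44 → 128.
sleeve: 14 × 7.556 = 105.78 → 106.
button band: 2 × 7.556 = 15.11 → 15.
cuff: 7.5 × 7.556 = 56.67 → 57.

back 128; sleeve 106; button band 15; cuff 57.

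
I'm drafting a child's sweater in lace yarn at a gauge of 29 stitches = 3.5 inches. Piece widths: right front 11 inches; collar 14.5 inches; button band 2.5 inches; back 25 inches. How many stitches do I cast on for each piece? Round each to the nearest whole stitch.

Rate = 29/3.5 = 8.286 sts per in.
right front: 11 × 8.286 = 91.14 → 91.
collar: 14.5 × 8.286 = 120.14 → 120.
button band: 2.5 × 8.286 = 20.71 → 21.
back: 25 × 8.286 = 207.14 → 207.

right front 91; collar 120; button band 21; back 207.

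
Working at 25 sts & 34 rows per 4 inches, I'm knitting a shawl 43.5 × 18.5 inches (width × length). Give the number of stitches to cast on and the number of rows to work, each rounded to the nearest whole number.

Stitch gauge = 25/4 = 6.25 sts/in; 43.5 × 6.25 = 271.88 → 272 sts.
Row gauge = 34/4 = 8.5 rows/in; 18.5 × 8.5 = 157.25 → 157 rows.

Cast on 272 stitches and work 157 rows.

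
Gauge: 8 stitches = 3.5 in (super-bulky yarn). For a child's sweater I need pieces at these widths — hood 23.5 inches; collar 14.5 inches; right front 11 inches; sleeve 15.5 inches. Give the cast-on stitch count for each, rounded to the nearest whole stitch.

Rate = 8/3.5 = 2.286 sts per in.
hood: 23.5 × 2.286 = 53.71 → 54.
collar: 14.5 × 2.286 = 33.14 → 33.
right front: 11 × 2.286 = 25.14 → 25.
sleeve: 15.5 × 2.286 = 35.43 → 35.

hood 54; collar 33; right front 25; sleeve 35.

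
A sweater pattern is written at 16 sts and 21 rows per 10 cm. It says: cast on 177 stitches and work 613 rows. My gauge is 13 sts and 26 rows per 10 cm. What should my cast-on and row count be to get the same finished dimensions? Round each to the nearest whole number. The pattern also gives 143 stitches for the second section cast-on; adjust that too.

Cast on 144 stitches; work 759 rows; second section cast-on 116 stitches.

Stitches: 177 × 13/16 = 143.81 → 144.
Rows: 613 × 26/21 = 758.95 → 759.
second section cast-on: 143 × 13/16 = 116.19 → 116.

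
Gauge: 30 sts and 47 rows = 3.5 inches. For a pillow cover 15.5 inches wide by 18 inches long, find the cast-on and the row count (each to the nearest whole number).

Stitch gauge = 30/3.5 = 8.571 sts/in; 15.5 × 8.571 = 132.86 → 133 sts.
Row gauge = 47/3.5 = 13.429 rows/in; 18 × 13.429 = 241.71 → 242 rows.

Cast on 133 stitches and work 242 rows.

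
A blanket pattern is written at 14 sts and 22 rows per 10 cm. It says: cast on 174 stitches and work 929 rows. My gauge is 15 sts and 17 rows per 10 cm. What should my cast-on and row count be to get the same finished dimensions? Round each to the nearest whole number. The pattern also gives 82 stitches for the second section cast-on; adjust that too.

Cast on 186 stitches; work 718 rows; second section cast-on 88 stitches.

Stitches: 174 × 15/14 = 186.43 → 186.
Rows: 929 × 17/22 = 717.86 → 718.
second section cast-on: 82 × 15/14 = 87.86 → 88.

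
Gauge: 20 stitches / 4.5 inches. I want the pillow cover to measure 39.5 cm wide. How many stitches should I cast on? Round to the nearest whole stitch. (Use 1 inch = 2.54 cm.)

39.5 cm = 15.55 in.
20 stitches / 4.5 in = 4.444 stitches per inch.
15.55 × 4.444 = 69.12 stitches.
Round to nearest → 69.

CO 69 sts.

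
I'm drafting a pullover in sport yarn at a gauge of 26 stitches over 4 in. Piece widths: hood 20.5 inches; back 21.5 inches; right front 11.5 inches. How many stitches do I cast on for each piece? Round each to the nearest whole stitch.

Rate = 26/4 = 6.5 sts per in.
hood: 20.5 × 6.5 = 133.25 → 133.
back: 21.5 × 6.5 = 139.75 → 140.
right front: 11.5 × 6.5 = 74.75 → 75.

hood 133; back 140; right front 75.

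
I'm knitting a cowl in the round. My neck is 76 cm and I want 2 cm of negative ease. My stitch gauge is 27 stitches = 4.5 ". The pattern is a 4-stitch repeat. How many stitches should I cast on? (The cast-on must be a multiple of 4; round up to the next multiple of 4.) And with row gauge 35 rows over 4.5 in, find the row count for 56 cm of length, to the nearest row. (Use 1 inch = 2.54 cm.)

Cast on 176 stitches; work 171 rows.

Finished = 76 − 2 = 74 cm.
74 cm × 1/2.54 = 29.13 inches.
27/4.5 = 6 sts per in; 29.13 × 6 = 174.80 sts.
Next multiple of 4 → 176.
56 cm = 22.05 inches; × 7.778 = 171.48 → 171 rows.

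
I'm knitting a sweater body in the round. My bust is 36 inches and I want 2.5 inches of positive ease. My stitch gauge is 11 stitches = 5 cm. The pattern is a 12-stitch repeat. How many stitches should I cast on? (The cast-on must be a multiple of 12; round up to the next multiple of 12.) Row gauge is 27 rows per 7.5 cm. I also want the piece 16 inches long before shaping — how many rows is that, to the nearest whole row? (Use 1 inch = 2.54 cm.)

Cast on 216 stitches; work 146 rows.

Finished = 36 + 2.5 = 38.5 inches.
38.5 inches × 2.54 = 97.79 cm.
11/5 = 2.2 sts per cm; 97.79 × 2.2 = 215.14 sts.
Next multiple of 12 → 216.
16 inches = 40.64 cm; × 3.6 = 146.30 → 146 rows.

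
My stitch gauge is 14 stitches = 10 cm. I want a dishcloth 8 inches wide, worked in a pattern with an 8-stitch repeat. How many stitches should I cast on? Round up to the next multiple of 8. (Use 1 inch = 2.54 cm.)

32 stitches.

8 in = 8 × 2.54 = 20.32 cm.
14 / 10 = 1.4 sts/cm.
20.32 × 1.4 = 28.45 sts.
→ 32.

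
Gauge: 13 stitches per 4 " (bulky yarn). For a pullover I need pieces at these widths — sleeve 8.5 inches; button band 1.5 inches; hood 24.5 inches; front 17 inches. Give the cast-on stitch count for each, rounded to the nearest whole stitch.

Rate = 13/4 = 3.25 sts per in.
sleeve: 8.5 × 3.25 = 27.62 → 28.
button band: 1.5 × 3.25 = 4.88 → 5.
hood: 24.5 × 3.25 = 79.62 → 80.
front: 17 × 3.25 = 55.25 → 55.

sleeve 28; button band 5; hood 80; front 55.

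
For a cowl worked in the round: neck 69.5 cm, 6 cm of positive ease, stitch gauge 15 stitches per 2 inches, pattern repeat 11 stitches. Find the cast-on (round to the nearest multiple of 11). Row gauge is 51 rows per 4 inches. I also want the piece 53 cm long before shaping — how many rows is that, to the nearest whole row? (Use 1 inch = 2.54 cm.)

Finished = 69.5 + 6 = 75.5 cm.
75.5 cm × 1/2.54 = 29.72 inches.
15/2 = 7.5 sts per in; 29.72 × 7.5 = 222.93 sts.
Nearest multiple of 11 → 220.
53 cm = 20.87 inches; × 12.75 = 266.04 → 266 rows.

Cast on 220 stitches; work 266 rows.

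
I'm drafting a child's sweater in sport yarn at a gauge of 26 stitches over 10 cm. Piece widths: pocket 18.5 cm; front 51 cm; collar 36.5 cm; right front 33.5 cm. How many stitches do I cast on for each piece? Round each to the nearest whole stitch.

Rate = 26/10 = 2.6 sts per cm.
pocket: 18.5 × 2.6 = 48.10 → 48.
front: 51 × 2.6 = 132.60 → 133.
collar: 36.5 × 2.6 = 94.90 → 95.
right front: 33.5 × 2.6 = 87.10 → 87.

pocket 48; front 133; collar 95; right front 87.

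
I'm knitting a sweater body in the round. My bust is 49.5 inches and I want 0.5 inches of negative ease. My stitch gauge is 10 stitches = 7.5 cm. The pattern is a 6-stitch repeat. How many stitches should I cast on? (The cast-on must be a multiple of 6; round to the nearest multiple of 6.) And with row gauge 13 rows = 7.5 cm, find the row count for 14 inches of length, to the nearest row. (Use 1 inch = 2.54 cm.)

Finished = 49.5 − 0.5 = 49 inches.
49 inches × 2.54 = 124.46 cm.
10/7.5 = 1.333 sts per cm; 124.46 × 1.333 = 165.95 sts.
Nearest multiple of 6 → 168.
14 inches = 35.56 cm; × 1.733 = 61.64 → 62 rows.

Cast on 168 stitches; work 62 rows.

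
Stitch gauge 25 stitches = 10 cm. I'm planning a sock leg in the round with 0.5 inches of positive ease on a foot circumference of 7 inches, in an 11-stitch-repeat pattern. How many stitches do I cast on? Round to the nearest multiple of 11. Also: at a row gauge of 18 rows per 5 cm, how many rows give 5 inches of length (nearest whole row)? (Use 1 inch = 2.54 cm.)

Finished = 7 + 0.5 = 7.5 inches.
7.5 inches × 2.54 = 19.05 cm.
25/10 = 2.5 sts per cm; 19.05 × 2.5 = 47.62 sts.
Nearest multiple of 11 → 44.
5 inches = 12.70 cm; × 3.6 = 45.72 → 46 rows.

Cast on 44 stitches; work 46 rows.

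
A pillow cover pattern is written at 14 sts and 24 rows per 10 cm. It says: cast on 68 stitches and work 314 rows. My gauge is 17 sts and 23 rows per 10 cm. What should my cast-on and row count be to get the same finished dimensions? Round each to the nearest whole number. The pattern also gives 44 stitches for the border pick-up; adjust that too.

Stitches: 68 × 17/14 = 82.57 → 83.
Rows: 314 × 23/24 = 300.92 → 301.
border pick-up: 44 × 17/14 = 53.43 → 53.

Cast on 83 stitches; work 301 rows; border pick-up 53 stitches.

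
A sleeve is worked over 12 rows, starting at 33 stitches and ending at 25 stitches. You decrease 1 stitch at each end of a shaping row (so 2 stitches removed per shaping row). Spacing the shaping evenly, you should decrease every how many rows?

Stitches to remove: |25 − 33| = 8.
Shaping rows needed: 8 / 2 = 4.
12 rows / 4 = every 3 rows.

Decrease every 3rd row.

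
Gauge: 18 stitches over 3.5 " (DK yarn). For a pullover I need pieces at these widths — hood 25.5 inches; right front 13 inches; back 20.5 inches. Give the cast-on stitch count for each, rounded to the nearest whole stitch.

Rate = 18/3.5 = 5.143 sts per in.
hood: 25.5 × 5.143 = 131.14 → 131.
right front: 13 × 5.143 = 66.86 → 67.
back: 20.5 × 5.143 = 105.43 → 105.

hood 131; right front 67; back 105.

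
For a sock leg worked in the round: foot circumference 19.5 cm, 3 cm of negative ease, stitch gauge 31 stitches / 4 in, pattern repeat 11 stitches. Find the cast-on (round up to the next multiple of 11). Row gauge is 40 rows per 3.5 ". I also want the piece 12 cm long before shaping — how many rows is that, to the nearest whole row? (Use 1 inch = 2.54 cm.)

Cast on 55 stitches; work 54 rows.

Finished = 19.5 − 3 = 16.5 cm.
16.5 cm × 1/2.54 = 6.50 inches.
31/4 = 7.75 sts per in; 6.50 × 7.75 = 50.34 sts.
Next multiple of 11 → 55.
12 cm = 4.72 inches; × 11.429 = 53.99 → 54 rows.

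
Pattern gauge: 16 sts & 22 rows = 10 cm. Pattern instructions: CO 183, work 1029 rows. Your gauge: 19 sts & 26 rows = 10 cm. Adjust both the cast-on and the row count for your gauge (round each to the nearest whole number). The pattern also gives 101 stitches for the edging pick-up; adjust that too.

Cast on 217 stitches; work 1216 rows; edging pick-up 120 stitches.

Stitches: 183 × 19/16 = 217.31 → 217.
Rows: 1029 × 26/22 = 1216.09 → 1216.
edging pick-up: 101 × 19/16 = 119.94 → 120.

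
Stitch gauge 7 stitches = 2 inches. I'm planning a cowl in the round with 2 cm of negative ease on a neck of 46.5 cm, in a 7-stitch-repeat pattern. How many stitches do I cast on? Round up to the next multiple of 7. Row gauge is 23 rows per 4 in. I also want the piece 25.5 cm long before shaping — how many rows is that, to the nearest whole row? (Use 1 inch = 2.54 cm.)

Finished = 46.5 − 2 = 44.5 cm.
44.5 cm × 1/2.54 = 17.52 inches.
7/2 = 3.5 sts per in; 17.52 × 3.5 = 61.32 sts.
Next multiple of 7 → 63.
25.5 cm = 10.04 inches; × 5.75 = 57.73 → 58 rows.

Cast on 63 stitches; work 58 rows.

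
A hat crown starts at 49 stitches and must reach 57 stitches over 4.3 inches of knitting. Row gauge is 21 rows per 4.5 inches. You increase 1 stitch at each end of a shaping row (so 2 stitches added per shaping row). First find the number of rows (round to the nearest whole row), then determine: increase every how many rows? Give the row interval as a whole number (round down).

Rows = 4.3 × 4.667 = 20.1 → 20 rows.
Stitches to add: 8 → 4 shaping rows (at 2 st each).
20 / 4 = 5.00 → every 5 rows.

Increase every 5th row.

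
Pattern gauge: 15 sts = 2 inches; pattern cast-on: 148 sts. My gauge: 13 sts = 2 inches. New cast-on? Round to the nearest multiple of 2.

Scale factor = 13 / 15 = 0.867.
148 × 13 / 15 = 128.27 sts.
→ 128 sts.

128 stitches.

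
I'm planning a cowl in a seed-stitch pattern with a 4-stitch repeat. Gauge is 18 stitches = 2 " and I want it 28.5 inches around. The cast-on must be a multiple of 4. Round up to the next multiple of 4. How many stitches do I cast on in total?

18 / 2 = 9 sts per inch.
28.5 × 9 = 256.50 sts.
Next multiple of 4: 260.

Cast on 260 stitches.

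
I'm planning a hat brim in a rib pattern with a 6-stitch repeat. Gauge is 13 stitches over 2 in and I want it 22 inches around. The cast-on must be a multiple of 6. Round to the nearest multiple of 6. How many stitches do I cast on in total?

CO 144 sts.

13 / 2 = 6.5 sts per inch.
22 × 6.5 = 143.00 sts.
Nearest multiple of 6: 144.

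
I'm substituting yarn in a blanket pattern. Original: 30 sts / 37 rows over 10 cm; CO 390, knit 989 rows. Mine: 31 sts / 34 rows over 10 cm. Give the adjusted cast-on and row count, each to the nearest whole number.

Stitches: 390 × 31/30 = 403.00 → 403.
Rows: 989 × 34/37 = 908.81 → 909.

Cast on 403 stitches; work 909 rows.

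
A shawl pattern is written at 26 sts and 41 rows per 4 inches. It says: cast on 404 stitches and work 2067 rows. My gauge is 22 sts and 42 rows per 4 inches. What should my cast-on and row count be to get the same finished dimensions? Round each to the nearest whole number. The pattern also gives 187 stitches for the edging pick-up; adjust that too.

Cast on 342 stitches; work 2117 rows; edging pick-up 158 stitches.

Stitches: 404 × 22/26 = 341.85 → 342.
Rows: 2067 × 42/41 = 2117.41 → 2117.
edging pick-up: 187 × 22/26 = 158.23 → 158.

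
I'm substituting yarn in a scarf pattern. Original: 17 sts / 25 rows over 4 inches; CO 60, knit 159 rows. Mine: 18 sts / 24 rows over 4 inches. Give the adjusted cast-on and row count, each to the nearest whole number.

Cast on 64 stitches; work 153 rows.

Stitches: 60 × 18/17 = 63.53 → 64.
Rows: 159 × 24/25 = 152.64 → 153.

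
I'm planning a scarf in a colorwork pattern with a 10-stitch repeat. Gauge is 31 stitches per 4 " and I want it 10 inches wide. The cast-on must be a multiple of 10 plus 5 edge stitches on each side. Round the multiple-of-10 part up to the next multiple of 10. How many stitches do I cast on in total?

31 / 4 = 7.75 sts per inch.
10 × 7.75 = 77.50 sts.
Less 10 edge sts → 67.50 for the repeat.
Next multiple of 10: 70.
Add back 10 edge sts → 80.

80 stitches.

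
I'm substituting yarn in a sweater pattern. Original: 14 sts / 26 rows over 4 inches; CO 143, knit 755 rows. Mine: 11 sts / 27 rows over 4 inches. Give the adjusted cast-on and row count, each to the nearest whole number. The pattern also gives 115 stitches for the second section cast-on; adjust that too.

Cast on 112 stitches; work 784 rows; second section cast-on 90 stitches.

Stitches: 143 × 11/14 = 112.36 → 112.
Rows: 755 × 27/26 = 784.04 → 784.
second section cast-on: 115 × 11/14 = 90.36 → 90.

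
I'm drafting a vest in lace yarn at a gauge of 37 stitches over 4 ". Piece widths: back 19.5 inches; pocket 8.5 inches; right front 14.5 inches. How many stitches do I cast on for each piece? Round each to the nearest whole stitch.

back 180; pocket 79; right front 134.

Rate = 37/4 = 9.25 sts per in.
back: 19.5 × 9.25 = 180.38 → 180.
pocket: 8.5 × 9.25 = 78.62 → 79.
right front: 14.5 × 9.25 = 134.12 → 134.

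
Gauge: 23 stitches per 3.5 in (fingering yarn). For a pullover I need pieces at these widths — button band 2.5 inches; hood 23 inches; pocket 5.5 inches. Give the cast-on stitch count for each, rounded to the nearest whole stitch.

button band 16; hood 151; pocket 36.

Rate = 23/3.5 = 6.571 sts per in.
button band: 2.5 × 6.571 = 16.43 → 16.
hood: 23 × 6.571 = 151.14 → 151.
pocket: 5.5 × 6.571 = 36.14 → 36.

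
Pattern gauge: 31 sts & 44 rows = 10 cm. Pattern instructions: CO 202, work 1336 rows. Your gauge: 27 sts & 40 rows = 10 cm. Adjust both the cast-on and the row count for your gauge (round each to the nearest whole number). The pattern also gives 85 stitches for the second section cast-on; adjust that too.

Cast on 176 stitches; work 1215 rows; second section cast-on 74 stitches.

Stitches: 202 × 27/31 = 175.94 → 176.
Rows: 1336 × 40/44 = 1214.55 → 1215.
second section cast-on: 85 × 27/31 = 74.03 → 74.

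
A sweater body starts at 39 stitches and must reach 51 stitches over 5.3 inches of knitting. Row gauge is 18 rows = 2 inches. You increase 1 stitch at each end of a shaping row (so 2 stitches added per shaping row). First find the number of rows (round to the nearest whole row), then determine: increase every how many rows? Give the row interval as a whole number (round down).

Rows = 5.3 × 9 = 47.7 → 48 rows.
Stitches to add: 12 → 6 shaping rows (at 2 st each).
48 / 6 = 8.00 → every 8 rows.

Increase every 8th row.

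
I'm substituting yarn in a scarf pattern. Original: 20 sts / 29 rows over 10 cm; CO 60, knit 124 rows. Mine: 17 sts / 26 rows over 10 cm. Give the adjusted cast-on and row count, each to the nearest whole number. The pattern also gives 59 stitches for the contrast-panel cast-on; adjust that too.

Stitches: 60 × 17/20 = 51.00 → 51.
Rows: 124 × 26/29 = 111.17 → 111.
contrast-panel cast-on: 59 × 17/20 = 50.15 → 50.

Cast on 51 stitches; work 111 rows; contrast-panel cast-on 50 stitches.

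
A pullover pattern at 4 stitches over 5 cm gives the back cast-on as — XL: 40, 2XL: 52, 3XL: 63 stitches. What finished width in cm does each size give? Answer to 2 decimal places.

4/5 = 0.8 sts per cm.
XL: 40 / 0.8 = 50.000 → 50.00 cm.
2XL: 52 / 0.8 = 65.000 → 65.00 cm.
3XL: 63 / 0.8 = 78.750 → 78.75 cm.

XL 50.00 cm; 2XL 65.00 cm; 3XL 78.75 cm.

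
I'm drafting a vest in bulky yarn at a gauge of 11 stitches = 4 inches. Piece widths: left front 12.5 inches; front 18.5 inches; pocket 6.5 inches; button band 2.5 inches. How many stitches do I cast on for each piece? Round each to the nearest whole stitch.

left front 34; front 51; pocket 18; button band 7.

Rate = 11/4 = 2.75 sts per in.
left front: 12.5 × 2.75 = 34.38 → 34.
front: 18.5 × 2.75 = 50.88 → 51.
pocket: 6.5 × 2.75 = 17.88 → 18.
button band: 2.5 × 2.75 = 6.88 → 7.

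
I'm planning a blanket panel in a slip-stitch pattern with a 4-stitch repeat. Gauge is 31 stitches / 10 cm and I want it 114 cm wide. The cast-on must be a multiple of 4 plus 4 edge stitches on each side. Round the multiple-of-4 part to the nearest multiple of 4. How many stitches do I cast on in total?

31 / 10 = 3.1 sts per cm.
114 × 3.1 = 353.40 sts.
Less 8 edge sts → 345.40 for the repeat.
Nearest multiple of 4: 344.
Add back 8 edge sts → 352.

CO 352 sts.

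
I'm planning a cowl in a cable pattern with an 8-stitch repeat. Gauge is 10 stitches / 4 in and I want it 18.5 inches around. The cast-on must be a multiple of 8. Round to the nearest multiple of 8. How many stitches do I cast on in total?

CO 48 sts.

10 / 4 = 2.5 sts per inch.
18.5 × 2.5 = 46.25 sts.
Nearest multiple of 8: 48.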